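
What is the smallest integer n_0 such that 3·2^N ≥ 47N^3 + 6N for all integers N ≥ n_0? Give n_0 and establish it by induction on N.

n_0 = 16

At N = 15: 98304 < 158715, so the inequality fails and n_0 ≥ 16. We prove 3·2^N ≥ 47N^3 + 6N for all N ≥ 16.
When N = 16: 3·2^N = 196608 and 47N^3 + 6N = 192608, so 196608 ≥ 192608.
For the inductive step, assume it holds for an arbitrary k ≥ 16, so 3·2^k ≥ 47k^3 + 6k.
Then 3·2^(k + 1) = 2·(3·2^k) ≥ 2·(47k^3 + 6k).
Also, for k ≥ 16 we have 2·(47k^3 + 6k) ≥ 47(k+1)^3 + 6(k+1), since 2·(47k^3 + 6k) − (47(k+1)^3 + 6(k+1)) = 47k^3 - 141k^2 - 135k - 53, which is nonnegative for all k ≥ 16.
Combining, 3·2^(k + 1) ≥ 47(k+1)^3 + 6(k+1).
Hence, by induction on N, the claim holds for every N ≥ 16.
Hence the smallest such n_0 is 16.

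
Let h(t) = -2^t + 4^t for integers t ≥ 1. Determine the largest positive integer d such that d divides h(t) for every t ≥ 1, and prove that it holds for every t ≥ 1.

Computing the first values: h(1) = 2 and h(2) = 12; gcd(2, 12) = 2, so d ≤ 2.
We prove 2 | -2^t + 4^t for all t ≥ 1 by induction on t.
Base step (t = 1): h(1) = 2 = 2·(1), so 2 | h(1).
Suppose the result is true for t = j, i.e. 2 | h(j). Then
4^{j+1} − 2^{j+1} = 4·4^j − 2·2^j = 4·(4^j − 2^j) + (2)·2^j. The first term is divisible by 2 by the inductive hypothesis, and the second term (2)·2^j is divisible by 2 since 2 | 2. Hence 2 | h(j+1).
Hence, by induction on t, the claim holds for every t ≥ 1.
Therefore the largest such d is 2.

d = 2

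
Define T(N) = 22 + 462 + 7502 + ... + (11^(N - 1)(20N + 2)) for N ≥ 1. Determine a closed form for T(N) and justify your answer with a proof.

T(N) = 2·11^N·N

We claim T(N) = 2·11^N·N for all N ≥ 1.
Base step (N = 1): T(1) = 22, and the closed form gives 22. They agree.
Inductive step: assume the claim holds for N = j, so T(j) = 2·11^j·j.
Then T(j+1) = T(j) + (11^j(20j + 22)) = (2·11^j·j) + (11^j(20j + 22)).
Simplifying, T(j+1) = 22·11^j(j + 1) = 2·11^(j+1)·(j+1),
which is the closed form with N = j+1.
By the principle of mathematical induction, the result holds for all N ≥ 1.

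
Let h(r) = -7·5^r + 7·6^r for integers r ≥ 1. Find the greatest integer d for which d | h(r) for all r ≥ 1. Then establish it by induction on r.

Computing the first values: h(1) = 7 and h(2) = 77; gcd(7, 77) = 7, so d ≤ 7.
We prove 7 | -7·5^r + 7·6^r for all r ≥ 1 by induction on r.
For the base case r = 1: h(1) = 7 = 7·(1), so 7 | h(1).
Suppose the result is true for r = p, i.e. 7 | h(p). Then
h(p+1) − 6·h(p) = (-7·5^(p+1) + 7·6^(p+1)) − 6·(-7·5^p + 7·6^p) = (-7)·5^p·(5 − 6) = (7)·5^p. Since 7 | h(p) by the inductive hypothesis, 7 | 6·h(p); and 7 | 7 since 7 = 7·1. Therefore 7 | h(p+1).
Hence, by induction on r, the claim holds for every r ≥ 1.
Therefore the largest such d is 7.

d = 7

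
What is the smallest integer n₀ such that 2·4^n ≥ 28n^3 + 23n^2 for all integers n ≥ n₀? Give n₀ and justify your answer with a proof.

n₀ = 6

At n = 5: 2048 < 4075, so the inequality fails and n₀ ≥ 6. We prove 2·4^n ≥ 28n^3 + 23n^2 for all n ≥ 6.
For the base case n = 6: 2·4^n = 8192 and 28n^3 + 23n^2 = 6876, so 8192 ≥ 6876.
Inductive step: assume the claim holds for n = k, so 2·4^k ≥ 28k^3 + 23k^2.
Then 2·4^(k + 1) = 4·(2·4^k) ≥ 4·(28k^3 + 23k^2).
Also, for k ≥ 6 we have 4·(28k^3 + 23k^2) ≥ 28(k+1)^3 + 23(k+1)^2, since 4·(28k^3 + 23k^2) − (28(k+1)^3 + 23(k+1)^2) = 84k^3 - 15k^2 - 130k - 51, which is nonnegative for all k ≥ 6.
Combining, 2·4^(k + 1) ≥ 28(k+1)^3 + 23(k+1)^2.
This completes the induction.
Hence the smallest such n₀ is 6.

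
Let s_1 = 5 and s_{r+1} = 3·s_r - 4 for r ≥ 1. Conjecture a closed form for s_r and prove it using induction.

Computing the first terms: s_1 = 5, s_2 = 11, s_3 = 29. This suggests s_r = 3^r + 2.
Base case (r = 1): the formula gives 5 = 5 = s_1.
Inductive step: suppose the statement holds for some m ≥ 1, so s_m = 3^m + 2.
Then s_{m+1} = 3·s_m - 4 = 3·(3^m + 2) - 4 = 3^(m + 1) + 2,
which is the claimed formula at r = m+1.
Hence, by induction on r, the claim holds for every r ≥ 1.

s_r = 3^r + 2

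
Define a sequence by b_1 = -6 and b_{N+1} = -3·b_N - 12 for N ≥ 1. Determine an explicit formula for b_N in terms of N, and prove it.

Computing the first terms: b_1 = -6, b_2 = 6, b_3 = -30. This suggests b_N = (-3)^N - 3.
Base step (N = 1): the formula gives -6 = -6 = b_1.
Suppose the result is true for N = m, so b_m = (-3)^m - 3.
Then b_{m+1} = -3·b_m - 12 = -3·((-3)^m - 3) - 12 = (-3)^(m + 1) - 3,
which is the claimed formula at N = m+1.
By induction, the statement is established for all N ≥ 1.

b_N = (-3)^N - 3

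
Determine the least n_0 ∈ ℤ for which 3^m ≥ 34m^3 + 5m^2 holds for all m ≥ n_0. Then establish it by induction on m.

n_0 = 10

At m = 9: 19683 < 25191, so the inequality fails and n_0 ≥ 10. We prove 3^m ≥ 34m^3 + 5m^2 for all m ≥ 10.
For the base case m = 10: 3^m = 59049 and 34m^3 + 5m^2 = 34500, so 59049 ≥ 34500.
Inductive step: assume the claim holds for m = j, so 3^j ≥ 34j^3 + 5j^2.
Then 3^(j + 1) = 3·(3^j) ≥ 3·(34j^3 + 5j^2).
Also, for j ≥ 10 we have 3·(34j^3 + 5j^2) ≥ 34(j+1)^3 + 5(j+1)^2, since 3·(34j^3 + 5j^2) − (34(j+1)^3 + 5(j+1)^2) = 68j^3 - 92j^2 - 112j - 39, which is nonnegative for all j ≥ 10.
Combining, 3^(j + 1) ≥ 34(j+1)^3 + 5(j+1)^2.
This completes the induction.
Hence the smallest such n_0 is 10.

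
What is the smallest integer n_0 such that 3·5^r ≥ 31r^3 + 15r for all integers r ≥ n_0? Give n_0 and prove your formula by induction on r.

n_0 = 5

At r = 4: 1875 < 2044, so the inequality fails and n_0 ≥ 5. We prove 3·5^r ≥ 31r^3 + 15r for all r ≥ 5.
When r = 5: 3·5^r = 9375 and 31r^3 + 15r = 3950, so 9375 ≥ 3950.
Suppose the result is true for r = j, so 3·5^j ≥ 31j^3 + 15j.
Then 3·5^(j + 1) = 5·(3·5^j) ≥ 5·(31j^3 + 15j).
Also, for j ≥ 5 we have 5·(31j^3 + 15j) ≥ 31(j+1)^3 + 15(j+1), since 5·(31j^3 + 15j) − (31(j+1)^3 + 15(j+1)) = 124j^3 - 93j^2 - 33j - 46, which is nonnegative for all j ≥ 5.
Combining, 3·5^(j + 1) ≥ 31(j+1)^3 + 15(j+1).
By the principle of mathematical induction, the result holds for all r ≥ 5.
Hence the smallest such n_0 is 5.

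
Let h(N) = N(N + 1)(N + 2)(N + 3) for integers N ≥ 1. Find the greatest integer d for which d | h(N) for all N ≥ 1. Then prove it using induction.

d = 24

Computing the first values: h(1) = 24 and h(2) = 120; gcd(24, 120) = 24, so d ≤ 24.
We prove 24 | N(N + 1)(N + 2)(N + 3) for all N ≥ 1 by induction on N.
Base step (N = 1): h(1) = 24 = 24·(1), so 24 | h(1).
Inductive step: suppose the statement holds for some r ≥ 1, i.e. 24 | h(r). Then
h(r+1) − h(r) = (r+1)·(r+2)·(r+3)·(r+4) − r·(r+1)·(r+2)·(r+3) = (r+1)·(r+2)·(r+3)·[(r+4) − r] = 4·(r+1)·(r+2)·(r+3). The product of 3 consecutive integers is divisible by (3)! = 6, so h(r+1) − h(r) is divisible by 4·6 = 24. By the inductive hypothesis 24 | h(r), hence 24 | h(r+1).
By induction, the statement is established for all N ≥ 1.
Therefore the largest such d is 24.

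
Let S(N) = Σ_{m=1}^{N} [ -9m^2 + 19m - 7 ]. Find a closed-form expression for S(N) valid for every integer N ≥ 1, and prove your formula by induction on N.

S(N) = -N(3N^2 - 5N - 1)

We claim S(N) = -N(3N^2 - 5N - 1) for all N ≥ 1.
Base case (N = 1): S(1) = 3, and the closed form gives 3. They agree.
Suppose the result is true for N = m, so S(m) = m(-3m^2 + 5m + 1).
Then S(m+1) = S(m) + (-9m^2 + m + 3) = (m(-3m^2 + 5m + 1)) + (-9m^2 + m + 3).
Simplifying, S(m+1) = -(m + 1)(3m^2 + m - 3) = -(m+1)(3(m+1)^2 - 5(m+1) - 1),
which is the closed form with N = m+1.
By induction, the statement is established for all N ≥ 1.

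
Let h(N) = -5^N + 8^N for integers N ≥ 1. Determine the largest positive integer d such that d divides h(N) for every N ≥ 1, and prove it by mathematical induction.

d = 3

Computing the first values: h(1) = 3 and h(2) = 39; gcd(3, 39) = 3, so d ≤ 3.
We prove 3 | -5^N + 8^N for all N ≥ 1 by induction on N.
For the base case N = 1: h(1) = 3 = 3·(1), so 3 | h(1).
Inductive step: assume the claim holds for N = p, i.e. 3 | h(p). Then
8^{p+1} − 5^{p+1} = 8·8^p − 5·5^p = 8·(8^p − 5^p) + (3)·5^p. The first term is divisible by 3 by the inductive hypothesis, and the second term (3)·5^p is divisible by 3 since 3 | 3. Hence 3 | h(p+1).
This completes the induction.
Therefore the largest such d is 3.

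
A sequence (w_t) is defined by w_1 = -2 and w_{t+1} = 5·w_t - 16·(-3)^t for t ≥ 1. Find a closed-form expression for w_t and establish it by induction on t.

Computing the first terms: w_1 = -2, w_2 = 38, w_3 = 46. This suggests w_t = 2(-3)^t + 4·5^(t - 1).
When t = 1: the formula gives -2 = -2 = w_1.
For the inductive step, assume it holds for an arbitrary m ≥ 1, so w_m = 2(-3)^m + 4·5^(m - 1).
Then w_{m+1} = 5·w_m - 16·(-3)^m = 5·(2(-3)^m + 4·5^(m - 1)) - 16·(-3)^m = 2(-3)^(m + 1) + 4·5^m = 2(-3)^(m+1) + 4·5^((m+1) - 1),
which is the claimed formula at t = m+1.
This completes the induction.

w_t = 2(-3)^t + 4·5^(t - 1)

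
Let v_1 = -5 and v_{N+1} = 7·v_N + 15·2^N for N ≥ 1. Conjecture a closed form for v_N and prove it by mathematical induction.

v_N = -3·2^N + 7^(N - 1)

Computing the first terms: v_1 = -5, v_2 = -5, v_3 = 25. This suggests v_N = -3·2^N + 7^(N - 1).
Base step (N = 1): the formula gives -5 = -5 = v_1.
Suppose the result is true for N = m, so v_m = -3·2^m + 7^(m - 1).
Then v_{m+1} = 7·v_m + 15·2^m = 7·(-3·2^m + 7^(m - 1)) + 15·2^m = -3·2^(m + 1) + 7^m = -3·2^(m+1) + 7^((m+1) - 1),
which is the claimed formula at N = m+1.
Hence, by induction on N, the claim holds for every N ≥ 1.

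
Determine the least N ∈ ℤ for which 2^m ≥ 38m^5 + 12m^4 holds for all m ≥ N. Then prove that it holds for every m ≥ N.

At m = 29: 536870912 < 787911034, so the inequality fails and N ≥ 30. We prove 2^m ≥ 38m^5 + 12m^4 for all m ≥ 30.
Base step (m = 30): 2^m = 1073741824 and 38m^5 + 12m^4 = 933120000, so 1073741824 ≥ 933120000.
For the inductive step, assume it holds for an arbitrary k ≥ 30, so 2^k ≥ 38k^5 + 12k^4.
Then 2^(k + 1) = 2·(2^k) ≥ 2·(38k^5 + 12k^4).
Also, for k ≥ 30 we have 2·(38k^5 + 12k^4) ≥ 38(k+1)^5 + 12(k+1)^4, since 2·(38k^5 + 12k^4) − (38(k+1)^5 + 12(k+1)^4) = 38k^5 - 178k^4 - 428k^3 - 452k^2 - 238k - 50, which is nonnegative for all k ≥ 30.
Combining, 2^(k + 1) ≥ 38(k+1)^5 + 12(k+1)^4.
Hence, by induction on m, the claim holds for every m ≥ 30.
Hence the smallest such N is 30.

N = 30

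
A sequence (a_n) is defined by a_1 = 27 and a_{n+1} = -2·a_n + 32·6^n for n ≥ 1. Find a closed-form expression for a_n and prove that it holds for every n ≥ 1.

a_n = 3(-2)^(n - 1) + 4·6^n

Computing the first terms: a_1 = 27, a_2 = 138, a_3 = 876. This suggests a_n = 3(-2)^(n - 1) + 4·6^n.
When n = 1: the formula gives 27 = 27 = a_1.
Inductive step: suppose the statement holds for some r ≥ 1, so a_r = 3(-2)^(r - 1) + 4·6^r.
Then a_{r+1} = -2·a_r + 32·6^r = -2·(3(-2)^(r - 1) + 4·6^r) + 32·6^r = 3(-2)^r + 4·6^(r + 1) = 3(-2)^((r+1) - 1) + 4·6^(r+1),
which is the claimed formula at n = r+1.
Hence, by induction on n, the claim holds for every n ≥ 1.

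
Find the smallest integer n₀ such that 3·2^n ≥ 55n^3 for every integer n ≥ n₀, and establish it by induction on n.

At n = 16: 196608 < 225280, so the inequality fails and n₀ ≥ 17. We prove 3·2^n ≥ 55n^3 for all n ≥ 17.
Base case (n = 17): 3·2^n = 393216 and 55n^3 = 270215, so 393216 ≥ 270215.
Inductive step: suppose the statement holds for some j ≥ 17, so 3·2^j ≥ 55j^3.
Then 3·2^(j + 1) = 2·(3·2^j) ≥ 2·(55j^3).
Also, for j ≥ 17 we have 2·(55j^3) ≥ 55(j+1)^3, since 2 ≥ (1 + 1/j)^3 for all j ≥ 17.
Combining, 3·2^(j + 1) ≥ 55(j+1)^3.
Hence, by induction on n, the claim holds for every n ≥ 17.
Hence the smallest such n₀ is 17.

n₀ = 17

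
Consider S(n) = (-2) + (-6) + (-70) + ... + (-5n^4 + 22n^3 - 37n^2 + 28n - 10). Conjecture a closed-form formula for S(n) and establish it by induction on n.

S(n) = -n(n^4 - 3n^3 + 3n^2 - n + 2)

We claim S(n) = -n(n^4 - 3n^3 + 3n^2 - n + 2) for all n ≥ 1.
Base case (n = 1): S(1) = -2, and the closed form gives -2. They agree.
Suppose the result is true for n = j, so S(j) = j(-j^4 + 3j^3 - 3j^2 + j - 2).
Then S(j+1) = S(j) + (-5j^4 + 2j^3 - j^2 - 2) = (j(-j^4 + 3j^3 - 3j^2 + j - 2)) + (-5j^4 + 2j^3 - j^2 - 2).
Simplifying, S(j+1) = -(j + 1)(j^4 + j^3 + 2) = -(j+1)((j+1)^4 - 3(j+1)^3 + 3(j+1)^2 - (j+1) + 2),
which is the closed form with n = j+1.
By the principle of mathematical induction, the result holds for all n ≥ 1.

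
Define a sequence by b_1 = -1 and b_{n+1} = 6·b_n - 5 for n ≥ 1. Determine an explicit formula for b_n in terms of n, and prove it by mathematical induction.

b_n = -2·6^(n - 1) + 1

Computing the first terms: b_1 = -1, b_2 = -11, b_3 = -71. This suggests b_n = -2·6^(n - 1) + 1.
When n = 1: the formula gives -1 = -1 = b_1.
Inductive step: assume the claim holds for n = r, so b_r = -2·6^(r - 1) + 1.
Then b_{r+1} = 6·b_r - 5 = 6·(-2·6^(r - 1) + 1) - 5 = -2·6^r + 1 = -2·6^((r+1) - 1) + 1,
which is the claimed formula at n = r+1.
This completes the induction.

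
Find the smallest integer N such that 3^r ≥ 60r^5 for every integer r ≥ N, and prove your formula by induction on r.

N = 17

At r = 16: 43046721 < 62914560, so the inequality fails and N ≥ 17. We prove 3^r ≥ 60r^5 for all r ≥ 17.
For the base case r = 17: 3^r = 129140163 and 60r^5 = 85191420, so 129140163 ≥ 85191420.
Inductive step: assume the claim holds for r = j, so 3^j ≥ 60j^5.
Then 3^(j + 1) = 3·(3^j) ≥ 3·(60j^5).
Also, for j ≥ 17 we have 3·(60j^5) ≥ 60(j+1)^5, since 3 ≥ (1 + 1/j)^5 for all j ≥ 17.
Combining, 3^(j + 1) ≥ 60(j+1)^5.
By the principle of mathematical induction, the result holds for all r ≥ 17.
Hence the smallest such N is 17.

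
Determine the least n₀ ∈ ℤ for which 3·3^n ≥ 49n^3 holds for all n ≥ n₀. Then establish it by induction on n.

n₀ = 9

At n = 8: 19683 < 25088, so the inequality fails and n₀ ≥ 9. We prove 3·3^n ≥ 49n^3 for all n ≥ 9.
Base case (n = 9): 3·3^n = 59049 and 49n^3 = 35721, so 59049 ≥ 35721.
Inductive step: assume the claim holds for n = m, so 3·3^m ≥ 49m^3.
Then 3·3^(m + 1) = 3·(3·3^m) ≥ 3·(49m^3).
Also, for m ≥ 9 we have 3·(49m^3) ≥ 49(m+1)^3, since 3 ≥ (1 + 1/m)^3 for all m ≥ 9.
Combining, 3·3^(m + 1) ≥ 49(m+1)^3.
By induction, the statement is established for all n ≥ 9.
Hence the smallest such n₀ is 9.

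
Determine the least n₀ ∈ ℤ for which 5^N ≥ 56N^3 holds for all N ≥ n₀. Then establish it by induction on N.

n₀ = 6

At N = 5: 3125 < 7000, so the inequality fails and n₀ ≥ 6. We prove 5^N ≥ 56N^3 for all N ≥ 6.
Base step (N = 6): 5^N = 15625 and 56N^3 = 12096, so 15625 ≥ 12096.
Inductive step: assume the claim holds for N = j, so 5^j ≥ 56j^3.
Then 5^(j + 1) = 5·(5^j) ≥ 5·(56j^3).
Also, for j ≥ 6 we have 5·(56j^3) ≥ 56(j+1)^3, since 5 ≥ (1 + 1/j)^3 for all j ≥ 6.
Combining, 5^(j + 1) ≥ 56(j+1)^3.
By induction, the statement is established for all N ≥ 6.
Hence the smallest such n₀ is 6.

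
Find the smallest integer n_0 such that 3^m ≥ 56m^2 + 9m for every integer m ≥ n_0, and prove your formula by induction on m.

n_0 = 8

At m = 7: 2187 < 2807, so the inequality fails and n_0 ≥ 8. We prove 3^m ≥ 56m^2 + 9m for all m ≥ 8.
Base step (m = 8): 3^m = 6561 and 56m^2 + 9m = 3656, so 6561 ≥ 3656.
Inductive step: suppose the statement holds for some i ≥ 8, so 3^i ≥ 56i^2 + 9i.
Then 3^(i + 1) = 3·(3^i) ≥ 3·(56i^2 + 9i).
Also, for i ≥ 8 we have 3·(56i^2 + 9i) ≥ 56(i+1)^2 + 9(i+1), since 3·(56i^2 + 9i) − (56(i+1)^2 + 9(i+1)) = 112i^2 - 94i - 65, which is nonnegative for all i ≥ 8.
Combining, 3^(i + 1) ≥ 56(i+1)^2 + 9(i+1).
This completes the induction.
Hence the smallest such n_0 is 8.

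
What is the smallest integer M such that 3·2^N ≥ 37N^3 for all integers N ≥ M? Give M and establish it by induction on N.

At N = 15: 98304 < 124875, so the inequality fails and M ≥ 16. We prove 3·2^N ≥ 37N^3 for all N ≥ 16.
Base case (N = 16): 3·2^N = 196608 and 37N^3 = 151552, so 196608 ≥ 151552.
Suppose the result is true for N = m, so 3·2^m ≥ 37m^3.
Then 3·2^(m + 1) = 2·(3·2^m) ≥ 2·(37m^3).
Also, for m ≥ 16 we have 2·(37m^3) ≥ 37(m+1)^3, since 2 ≥ (1 + 1/m)^3 for all m ≥ 16.
Combining, 3·2^(m + 1) ≥ 37(m+1)^3.
This completes the induction.
Hence the smallest such M is 16.

M = 16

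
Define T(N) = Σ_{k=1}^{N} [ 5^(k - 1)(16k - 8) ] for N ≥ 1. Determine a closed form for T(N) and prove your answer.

We claim T(N) = 5^N(4N - 3) + 3 for all N ≥ 1.
Base case (N = 1): T(1) = 8, and the closed form gives 8. They agree.
Inductive step: suppose the statement holds for some k ≥ 1, so T(k) = 5^k(4k - 3) + 3.
Then T(k+1) = T(k) + (5^k(16k + 8)) = (5^k(4k - 3) + 3) + (5^k(16k + 8)).
Simplifying, T(k+1) = 20·5^k·k + 5·5^k + 3 = 5^(k+1)(4(k+1) - 3) + 3,
which is the closed form with N = k+1.
This completes the induction.

T(N) = 5^N(4N - 3) + 3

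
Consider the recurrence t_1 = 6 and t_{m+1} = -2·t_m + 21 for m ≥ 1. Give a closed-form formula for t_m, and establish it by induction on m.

t_m = -(-2)^(m - 1) + 7

Computing the first terms: t_1 = 6, t_2 = 9, t_3 = 3. This suggests t_m = -(-2)^(m - 1) + 7.
Base step (m = 1): the formula gives 6 = 6 = t_1.
Inductive step: assume the claim holds for m = i, so t_i = -(-2)^(i - 1) + 7.
Then t_{i+1} = -2·t_i + 21 = -2·(-(-2)^(i - 1) + 7) + 21 = -(-2)^i + 7 = -(-2)^((i+1) - 1) + 7,
which is the claimed formula at m = i+1.
By the principle of mathematical induction, the result holds for all m ≥ 1.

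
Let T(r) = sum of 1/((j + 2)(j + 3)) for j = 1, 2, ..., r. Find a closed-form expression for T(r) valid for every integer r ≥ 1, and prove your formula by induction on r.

We claim T(r) = r/(3(r + 3)) for all r ≥ 1.
For the base case r = 1: T(1) = 1/12, and the closed form gives 1/12. They agree.
For the inductive step, assume it holds for an arbitrary j ≥ 1, so T(j) = j/(3(j + 3)).
Then T(j+1) = T(j) + (1/((j + 3)(j + 4))) = (j/(3(j + 3))) + (1/((j + 3)(j + 4))).
Simplifying, T(j+1) = (j + 1)/(3(j + 4)) = (j+1)/(3((j+1) + 3)),
which is the closed form with r = j+1.
Hence, by induction on r, the claim holds for every r ≥ 1.

T(r) = r/(3(r + 3))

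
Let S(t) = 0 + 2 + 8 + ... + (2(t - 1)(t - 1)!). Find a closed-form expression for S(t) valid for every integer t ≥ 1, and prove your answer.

We claim S(t) = 2t! - 2 for all t ≥ 1.
When t = 1: S(1) = 0, and the closed form gives 0. They agree.
For the inductive step, assume it holds for an arbitrary i ≥ 1, so S(i) = 2i! - 2.
Then S(i+1) = S(i) + (2i·i!) = (2i! - 2) + (2i·i!).
Simplifying, S(i+1) = 2(i+1)! - 2,
which is the closed form with t = i+1.
This completes the induction.

S(t) = 2t! - 2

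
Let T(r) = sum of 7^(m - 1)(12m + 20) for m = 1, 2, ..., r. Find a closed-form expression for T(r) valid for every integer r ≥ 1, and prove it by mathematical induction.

T(r) = 7^r(2r + 3) - 3

We claim T(r) = 7^r(2r + 3) - 3 for all r ≥ 1.
Base case (r = 1): T(1) = 32, and the closed form gives 32. They agree.
Inductive step: suppose the statement holds for some m ≥ 1, so T(m) = 7^m(2m + 3) - 3.
Then T(m+1) = T(m) + (7^m(12m + 32)) = (7^m(2m + 3) - 3) + (7^m(12m + 32)).
Simplifying, T(m+1) = 14·7^m·m + 35·7^m - 3 = 7^(m+1)(2(m+1) + 3) - 3,
which is the closed form with r = m+1.
This completes the induction.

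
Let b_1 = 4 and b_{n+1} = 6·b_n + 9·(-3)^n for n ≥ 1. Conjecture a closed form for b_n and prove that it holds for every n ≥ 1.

Computing the first terms: b_1 = 4, b_2 = -3, b_3 = 63. This suggests b_n = -(-3)^n + 6^(n - 1).
For the base case n = 1: the formula gives 4 = 4 = b_1.
For the inductive step, assume it holds for an arbitrary i ≥ 1, so b_i = -(-3)^i + 6^(i - 1).
Then b_{i+1} = 6·b_i + 9·(-3)^i = 6·(-(-3)^i + 6^(i - 1)) + 9·(-3)^i = -(-3)^(i + 1) + 6^i = -(-3)^(i+1) + 6^((i+1) - 1),
which is the claimed formula at n = i+1.
This completes the induction.

b_n = -(-3)^n + 6^(n - 1)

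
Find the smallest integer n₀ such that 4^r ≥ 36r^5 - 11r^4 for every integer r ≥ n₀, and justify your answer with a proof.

n₀ = 12

At r = 11: 4194304 < 5636785, so the inequality fails and n₀ ≥ 12. We prove 4^r ≥ 36r^5 - 11r^4 for all r ≥ 12.
Base case (r = 12): 4^r = 16777216 and 36r^5 - 11r^4 = 8729856, so 16777216 ≥ 8729856.
Suppose the result is true for r = j, so 4^j ≥ 36j^5 - 11j^4.
Then 4^(j + 1) = 4·(4^j) ≥ 4·(36j^5 - 11j^4).
Also, for j ≥ 12 we have 4·(36j^5 - 11j^4) ≥ 36(j+1)^5 - 11(j+1)^4, since 4·(36j^5 - 11j^4) − (36(j+1)^5 - 11(j+1)^4) = 108j^5 - 213j^4 - 316j^3 - 294j^2 - 136j - 25, which is nonnegative for all j ≥ 12.
Combining, 4^(j + 1) ≥ 36(j+1)^5 - 11(j+1)^4.
This completes the induction.
Hence the smallest such n₀ is 12.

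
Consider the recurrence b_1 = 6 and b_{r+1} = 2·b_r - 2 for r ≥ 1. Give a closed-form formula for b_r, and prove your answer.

Computing the first terms: b_1 = 6, b_2 = 10, b_3 = 18. This suggests b_r = 2^(r + 1) + 2.
When r = 1: the formula gives 6 = 6 = b_1.
Inductive step: suppose the statement holds for some k ≥ 1, so b_k = 2^(k + 1) + 2.
Then b_{k+1} = 2·b_k - 2 = 2·(2^(k + 1) + 2) - 2 = 2^(k + 2) + 2 = 2^((k+1) + 1) + 2,
which is the claimed formula at r = k+1.
This completes the induction.

b_r = 2^(r + 1) + 2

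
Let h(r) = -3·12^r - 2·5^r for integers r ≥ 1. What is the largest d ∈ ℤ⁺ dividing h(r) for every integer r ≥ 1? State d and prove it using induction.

Computing the first values: h(1) = -46 and h(2) = -482; gcd(-46, -482) = 2, so d ≤ 2.
We prove 2 | -3·12^r - 2·5^r for all r ≥ 1 by induction on r.
Base step (r = 1): h(1) = -46 = 2·(-23), so 2 | h(1).
Suppose the result is true for r = p, i.e. 2 | h(p). Then
h(p+1) − 12·h(p) = (-3·12^(p+1) - 2·5^(p+1)) − 12·(-3·12^p - 2·5^p) = (-2)·5^p·(5 − 12) = (14)·5^p. Since 2 | h(p) by the inductive hypothesis, 2 | 12·h(p); and 2 | 14 since 14 = 2·7. Therefore 2 | h(p+1).
Hence, by induction on r, the claim holds for every r ≥ 1.
Therefore the largest such d is 2.

d = 2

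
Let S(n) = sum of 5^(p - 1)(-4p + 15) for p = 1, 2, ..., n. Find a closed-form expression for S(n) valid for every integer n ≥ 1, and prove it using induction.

We claim S(n) = 5^n(-n + 4) - 4 for all n ≥ 1.
Base step (n = 1): S(1) = 11, and the closed form gives 11. They agree.
Suppose the result is true for n = p, so S(p) = 5^p(-p + 4) - 4.
Then S(p+1) = S(p) + (5^p(-4p + 11)) = (5^p(-p + 4) - 4) + (5^p(-4p + 11)).
Simplifying, S(p+1) = -5·5^p·p + 15·5^p - 4 = 5^(p+1)(-(p+1) + 4) - 4,
which is the closed form with n = p+1.
By induction, the statement is established for all n ≥ 1.

S(n) = 5^n(-n + 4) - 4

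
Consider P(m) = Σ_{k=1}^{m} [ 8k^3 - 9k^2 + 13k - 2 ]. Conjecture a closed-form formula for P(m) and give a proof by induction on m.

P(m) = m(2m^3 + m^2 + 4m + 3)

We claim P(m) = m(2m^3 + m^2 + 4m + 3) for all m ≥ 1.
Base case (m = 1): P(1) = 10, and the closed form gives 10. They agree.
For the inductive step, assume it holds for an arbitrary k ≥ 1, so P(k) = k(2k^3 + k^2 + 4k + 3).
Then P(k+1) = P(k) + (8k^3 + 15k^2 + 19k + 10) = (k(2k^3 + k^2 + 4k + 3)) + (8k^3 + 15k^2 + 19k + 10).
Simplifying, P(k+1) = (k + 1)(2k^3 + 7k^2 + 12k + 10) = (k+1)(2(k+1)^3 + (k+1)^2 + 4(k+1) + 3),
which is the closed form with m = k+1.
Hence, by induction on m, the claim holds for every m ≥ 1.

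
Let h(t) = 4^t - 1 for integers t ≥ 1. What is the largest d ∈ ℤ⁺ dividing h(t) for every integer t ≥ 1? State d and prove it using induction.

d = 3

Computing the first values: h(1) = 3 and h(2) = 15; gcd(3, 15) = 3, so d ≤ 3.
We prove 3 | 4^t - 1 for all t ≥ 1 by induction on t.
Base step (t = 1): h(1) = 3 = 3·(1), so 3 | h(1).
Inductive step: suppose the statement holds for some j ≥ 1, i.e. 3 | h(j). Then
4^{j+1} − 1^{j+1} = 4·4^j − 1·1^j = 4·(4^j − 1^j) + (3)·1^j. The first term is divisible by 3 by the inductive hypothesis, and the second term (3)·1^j is divisible by 3 since 3 | 3. Hence 3 | h(j+1).
This completes the induction.
Therefore the largest such d is 3.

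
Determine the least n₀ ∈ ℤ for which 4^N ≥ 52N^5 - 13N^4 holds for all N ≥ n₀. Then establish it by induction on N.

At N = 11: 4194304 < 8184319, so the inequality fails and n₀ ≥ 12. We prove 4^N ≥ 52N^5 - 13N^4 for all N ≥ 12.
When N = 12: 4^N = 16777216 and 52N^5 - 13N^4 = 12669696, so 16777216 ≥ 12669696.
Inductive step: assume the claim holds for N = j, so 4^j ≥ 52j^5 - 13j^4.
Then 4^(j + 1) = 4·(4^j) ≥ 4·(52j^5 - 13j^4).
Also, for j ≥ 12 we have 4·(52j^5 - 13j^4) ≥ 52(j+1)^5 - 13(j+1)^4, since 4·(52j^5 - 13j^4) − (52(j+1)^5 - 13(j+1)^4) = 156j^5 - 299j^4 - 468j^3 - 442j^2 - 208j - 39, which is nonnegative for all j ≥ 12.
Combining, 4^(j + 1) ≥ 52(j+1)^5 - 13(j+1)^4.
Hence, by induction on N, the claim holds for every N ≥ 12.
Hence the smallest such n₀ is 12.

n₀ = 12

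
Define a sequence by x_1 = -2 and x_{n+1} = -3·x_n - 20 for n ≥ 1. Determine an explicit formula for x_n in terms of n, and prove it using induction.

Computing the first terms: x_1 = -2, x_2 = -14, x_3 = 22. This suggests x_n = -(-3)^n - 5.
For the base case n = 1: the formula gives -2 = -2 = x_1.
Inductive step: assume the claim holds for n = p, so x_p = -(-3)^p - 5.
Then x_{p+1} = -3·x_p - 20 = -3·(-(-3)^p - 5) - 20 = -(-3)^(p + 1) - 5,
which is the claimed formula at n = p+1.
This completes the induction.

x_n = -(-3)^n - 5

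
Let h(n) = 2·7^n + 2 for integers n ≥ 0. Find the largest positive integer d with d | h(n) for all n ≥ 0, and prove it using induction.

Computing the first values: h(0) = 4 and h(1) = 16; gcd(4, 16) = 4, so d ≤ 4.
We prove 4 | 2·7^n + 2 for all n ≥ 0 by induction on n.
For the base case n = 0: h(0) = 4 = 4·(1), so 4 | h(0).
Inductive step: assume the claim holds for n = p, i.e. 4 | h(p). Then
h(p+1) = 2·7^(p+1) + 2 = 7·(2·7^p + 2) - 12 = 7·h(p) - 12. The first term is divisible by 4 by the inductive hypothesis, and -12 is divisible by 4. Hence 4 | h(p+1).
By the principle of mathematical induction, the result holds for all n ≥ 0.
Therefore the largest such d is 4.

d = 4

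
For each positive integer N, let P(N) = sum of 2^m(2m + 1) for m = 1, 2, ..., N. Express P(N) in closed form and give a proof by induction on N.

We claim P(N) = 2·2^N(2N - 1) + 2 for all N ≥ 1.
Base case (N = 1): P(1) = 6, and the closed form gives 6. They agree.
For the inductive step, assume it holds for an arbitrary m ≥ 1, so P(m) = 2·2^m(2m - 1) + 2.
Then P(m+1) = P(m) + (2^(m + 1)(2m + 3)) = (2·2^m(2m - 1) + 2) + (2^(m + 1)(2m + 3)).
Simplifying, P(m+1) = 8·2^m·m + 4·2^m + 2 = 2·2^(m+1)(2(m+1) - 1) + 2,
which is the closed form with N = m+1.
This completes the induction.

P(N) = 2·2^N(2N - 1) + 2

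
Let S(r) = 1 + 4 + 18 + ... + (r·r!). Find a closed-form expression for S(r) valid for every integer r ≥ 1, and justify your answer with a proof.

We claim S(r) = (r + 1)! - 1 for all r ≥ 1.
Base case (r = 1): S(1) = 1, and the closed form gives 1. They agree.
Suppose the result is true for r = k, so S(k) = (k + 1)! - 1.
Then S(k+1) = S(k) + ((k + 1)(k + 1)!) = ((k + 1)! - 1) + ((k + 1)(k + 1)!).
Simplifying, S(k+1) = ((k+1) + 1)! - 1,
which is the closed form with r = k+1.
By induction, the statement is established for all r ≥ 1.

S(r) = (r + 1)! - 1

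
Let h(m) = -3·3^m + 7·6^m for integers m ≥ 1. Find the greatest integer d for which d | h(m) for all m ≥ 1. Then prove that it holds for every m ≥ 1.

d = 3

Computing the first values: h(1) = 33 and h(2) = 225; gcd(33, 225) = 3, so d ≤ 3.
We prove 3 | -3·3^m + 7·6^m for all m ≥ 1 by induction on m.
Base step (m = 1): h(1) = 33 = 3·(11), so 3 | h(1).
Inductive step: assume the claim holds for m = i, i.e. 3 | h(i). Then
h(i+1) − 6·h(i) = (-3·3^(i+1) + 7·6^(i+1)) − 6·(-3·3^i + 7·6^i) = (-3)·3^i·(3 − 6) = (9)·3^i. Since 3 | h(i) by the inductive hypothesis, 3 | 6·h(i); and 3 | 9 since 9 = 3·3. Therefore 3 | h(i+1).
This completes the induction.
Therefore the largest such d is 3.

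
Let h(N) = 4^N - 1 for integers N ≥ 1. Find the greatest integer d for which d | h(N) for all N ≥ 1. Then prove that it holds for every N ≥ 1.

Computing the first values: h(1) = 3 and h(2) = 15; gcd(3, 15) = 3, so d ≤ 3.
We prove 3 | 4^N - 1 for all N ≥ 1 by induction on N.
For the base case N = 1: h(1) = 3 = 3·(1), so 3 | h(1).
Suppose the result is true for N = p, i.e. 3 | h(p). Then
4^{p+1} − 1^{p+1} = 4·4^p − 1·1^p = 4·(4^p − 1^p) + (3)·1^p. The first term is divisible by 3 by the inductive hypothesis, and the second term (3)·1^p is divisible by 3 since 3 | 3. Hence 3 | h(p+1).
By the principle of mathematical induction, the result holds for all N ≥ 1.
Therefore the largest such d is 3.

d = 3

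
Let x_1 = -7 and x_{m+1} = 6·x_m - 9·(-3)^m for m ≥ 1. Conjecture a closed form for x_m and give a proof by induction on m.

Computing the first terms: x_1 = -7, x_2 = -15, x_3 = -171. This suggests x_m = (-3)^m - 4·6^(m - 1).
Base step (m = 1): the formula gives -7 = -7 = x_1.
Inductive step: suppose the statement holds for some p ≥ 1, so x_p = (-3)^p - 4·6^(p - 1).
Then x_{p+1} = 6·x_p - 9·(-3)^p = 6·((-3)^p - 4·6^(p - 1)) - 9·(-3)^p = (-3)^(p + 1) - 4·6^p = (-3)^(p+1) - 4·6^((p+1) - 1),
which is the claimed formula at m = p+1.
By the principle of mathematical induction, the result holds for all m ≥ 1.

x_m = (-3)^m - 4·6^(m - 1)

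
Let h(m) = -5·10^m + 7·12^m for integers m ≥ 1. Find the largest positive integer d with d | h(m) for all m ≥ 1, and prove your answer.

Computing the first values: h(1) = 34 and h(2) = 508; gcd(34, 508) = 2, so d ≤ 2.
We prove 2 | -5·10^m + 7·12^m for all m ≥ 1 by induction on m.
When m = 1: h(1) = 34 = 2·(17), so 2 | h(1).
Suppose the result is true for m = p, i.e. 2 | h(p). Then
h(p+1) − 12·h(p) = (-5·10^(p+1) + 7·12^(p+1)) − 12·(-5·10^p + 7·12^p) = (-5)·10^p·(10 − 12) = (10)·10^p. Since 2 | h(p) by the inductive hypothesis, 2 | 12·h(p); and 2 | 10 since 10 = 2·5. Therefore 2 | h(p+1).
This completes the induction.
Therefore the largest such d is 2.

d = 2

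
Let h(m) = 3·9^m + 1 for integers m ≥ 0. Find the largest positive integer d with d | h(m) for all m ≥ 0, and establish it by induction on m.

Computing the first values: h(0) = 4 and h(1) = 28; gcd(4, 28) = 4, so d ≤ 4.
We prove 4 | 3·9^m + 1 for all m ≥ 0 by induction on m.
Base case (m = 0): h(0) = 4 = 4·(1), so 4 | h(0).
Inductive step: assume the claim holds for m = i, i.e. 4 | h(i). Then
h(i+1) = 3·9^(i+1) + 1 = 9·(3·9^i + 1) - 8 = 9·h(i) - 8. The first term is divisible by 4 by the inductive hypothesis, and -8 is divisible by 4. Hence 4 | h(i+1).
Hence, by induction on m, the claim holds for every m ≥ 0.
Therefore the largest such d is 4.

d = 4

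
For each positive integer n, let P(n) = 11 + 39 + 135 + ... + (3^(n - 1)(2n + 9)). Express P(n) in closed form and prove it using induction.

We claim P(n) = 3^n(n + 4) - 4 for all n ≥ 1.
Base step (n = 1): P(1) = 11, and the closed form gives 11. They agree.
Inductive step: assume the claim holds for n = m, so P(m) = 3^m(m + 4) - 4.
Then P(m+1) = P(m) + (3^m(2m + 11)) = (3^m(m + 4) - 4) + (3^m(2m + 11)).
Simplifying, P(m+1) = 3·3^m·m + 15·3^m - 4 = 3^(m+1)((m+1) + 4) - 4,
which is the closed form with n = m+1.
By induction, the statement is established for all n ≥ 1.

P(n) = 3^n(n + 4) - 4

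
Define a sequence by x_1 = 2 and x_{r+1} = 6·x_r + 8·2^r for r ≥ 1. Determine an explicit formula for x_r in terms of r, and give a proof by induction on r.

Computing the first terms: x_1 = 2, x_2 = 28, x_3 = 200. This suggests x_r = -2^(r + 1) + 6^r.
For the base case r = 1: the formula gives 2 = 2 = x_1.
For the inductive step, assume it holds for an arbitrary p ≥ 1, so x_p = -2^(p + 1) + 6^p.
Then x_{p+1} = 6·x_p + 8·2^p = 6·(-2^(p + 1) + 6^p) + 8·2^p = -2^(p + 2) + 6^(p + 1) = -2^((p+1) + 1) + 6^(p+1),
which is the claimed formula at r = p+1.
Hence, by induction on r, the claim holds for every r ≥ 1.

x_r = -2^(r + 1) + 6^r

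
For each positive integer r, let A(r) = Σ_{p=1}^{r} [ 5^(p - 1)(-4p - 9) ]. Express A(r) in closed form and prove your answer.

We claim A(r) = -5^r(r + 2) + 2 for all r ≥ 1.
For the base case r = 1: A(1) = -13, and the closed form gives -13. They agree.
Inductive step: assume the claim holds for r = p, so A(p) = -5^p(p + 2) + 2.
Then A(p+1) = A(p) + (5^p(-4p - 13)) = (-5^p(p + 2) + 2) + (5^p(-4p - 13)).
Simplifying, A(p+1) = -5·5^p·p - 15·5^p + 2 = -5^(p+1)((p+1) + 2) + 2,
which is the closed form with r = p+1.
By the principle of mathematical induction, the result holds for all r ≥ 1.

A(r) = -5^r(r + 2) + 2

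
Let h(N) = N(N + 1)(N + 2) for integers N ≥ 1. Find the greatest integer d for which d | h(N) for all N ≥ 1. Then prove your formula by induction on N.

d = 6

Computing the first values: h(1) = 6 and h(2) = 24; gcd(6, 24) = 6, so d ≤ 6.
We prove 6 | N(N + 1)(N + 2) for all N ≥ 1 by induction on N.
For the base case N = 1: h(1) = 6 = 6·(1), so 6 | h(1).
For the inductive step, assume it holds for an arbitrary k ≥ 1, i.e. 6 | h(k). Then
h(k+1) − h(k) = (k+1)·(k+2)·(k+3) − k·(k+1)·(k+2) = (k+1)·(k+2)·[(k+3) − k] = 3·(k+1)·(k+2). The product of 2 consecutive integers is divisible by (2)! = 2, so h(k+1) − h(k) is divisible by 3·2 = 6. By the inductive hypothesis 6 | h(k), hence 6 | h(k+1).
By the principle of mathematical induction, the result holds for all N ≥ 1.
Therefore the largest such d is 6.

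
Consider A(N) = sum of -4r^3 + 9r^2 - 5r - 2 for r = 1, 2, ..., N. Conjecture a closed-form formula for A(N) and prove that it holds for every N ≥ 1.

We claim A(N) = -N(N^3 - N^2 - N + 3) for all N ≥ 1.
For the base case N = 1: A(1) = -2, and the closed form gives -2. They agree.
For the inductive step, assume it holds for an arbitrary r ≥ 1, so A(r) = r(-r^3 + r^2 + r - 3).
Then A(r+1) = A(r) + (-4r^3 - 3r^2 + r - 2) = (r(-r^3 + r^2 + r - 3)) + (-4r^3 - 3r^2 + r - 2).
Simplifying, A(r+1) = -(r + 1)(r^3 + 2r^2 + 2) = -(r+1)((r+1)^3 - (r+1)^2 - (r+1) + 3),
which is the closed form with N = r+1.
By the principle of mathematical induction, the result holds for all N ≥ 1.

A(N) = -N(N^3 - N^2 - N + 3)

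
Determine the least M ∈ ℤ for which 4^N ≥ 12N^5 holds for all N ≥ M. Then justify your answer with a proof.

M = 11

At N = 10: 1048576 < 1200000, so the inequality fails and M ≥ 11. We prove 4^N ≥ 12N^5 for all N ≥ 11.
Base step (N = 11): 4^N = 4194304 and 12N^5 = 1932612, so 4194304 ≥ 1932612.
Inductive step: suppose the statement holds for some r ≥ 11, so 4^r ≥ 12r^5.
Then 4^(r + 1) = 4·(4^r) ≥ 4·(12r^5).
Also, for r ≥ 11 we have 4·(12r^5) ≥ 12(r+1)^5, since 4 ≥ (1 + 1/r)^5 for all r ≥ 11.
Combining, 4^(r + 1) ≥ 12(r+1)^5.
Hence, by induction on N, the claim holds for every N ≥ 11.
Hence the smallest such M is 11.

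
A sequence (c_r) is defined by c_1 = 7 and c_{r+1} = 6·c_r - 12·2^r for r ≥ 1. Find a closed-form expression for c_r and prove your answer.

Computing the first terms: c_1 = 7, c_2 = 18, c_3 = 60. This suggests c_r = 3·2^r + 6^(r - 1).
Base case (r = 1): the formula gives 7 = 7 = c_1.
For the inductive step, assume it holds for an arbitrary i ≥ 1, so c_i = 3·2^i + 6^(i - 1).
Then c_{i+1} = 6·c_i - 12·2^i = 6·(3·2^i + 6^(i - 1)) - 12·2^i = 3·2^(i + 1) + 6^i = 3·2^(i+1) + 6^((i+1) - 1),
which is the claimed formula at r = i+1.
By induction, the statement is established for all r ≥ 1.

c_r = 3·2^r + 6^(r - 1)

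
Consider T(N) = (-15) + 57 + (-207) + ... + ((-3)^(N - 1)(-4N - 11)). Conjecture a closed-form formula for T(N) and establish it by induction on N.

T(N) = (-3)^N(N + 3) - 3

We claim T(N) = (-3)^N(N + 3) - 3 for all N ≥ 1.
For the base case N = 1: T(1) = -15, and the closed form gives -15. They agree.
Inductive step: assume the claim holds for N = p, so T(p) = (-3)^p(p + 3) - 3.
Then T(p+1) = T(p) + ((-3)^p(-4p - 15)) = ((-3)^p(p + 3) - 3) + ((-3)^p(-4p - 15)).
Simplifying, T(p+1) = -3(-3)^p·p - 12(-3)^p - 3 = (-3)^(p+1)((p+1) + 3) - 3,
which is the closed form with N = p+1.
This completes the induction.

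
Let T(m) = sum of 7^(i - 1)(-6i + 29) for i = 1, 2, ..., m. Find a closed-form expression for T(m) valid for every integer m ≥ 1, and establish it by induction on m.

We claim T(m) = 7^m(-m + 5) - 5 for all m ≥ 1.
Base step (m = 1): T(1) = 23, and the closed form gives 23. They agree.
Suppose the result is true for m = i, so T(i) = 7^i(-i + 5) - 5.
Then T(i+1) = T(i) + (7^i(-6i + 23)) = (7^i(-i + 5) - 5) + (7^i(-6i + 23)).
Simplifying, T(i+1) = -7·7^i·i + 28·7^i - 5 = 7^(i+1)(-(i+1) + 5) - 5,
which is the closed form with m = i+1.
This completes the induction.

T(m) = 7^m(-m + 5) - 5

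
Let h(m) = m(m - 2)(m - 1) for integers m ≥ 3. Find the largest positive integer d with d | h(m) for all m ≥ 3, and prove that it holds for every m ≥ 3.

Computing the first values: h(3) = 6 and h(4) = 24; gcd(6, 24) = 6, so d ≤ 6.
We prove 6 | m(m - 2)(m - 1) for all m ≥ 3 by induction on m.
When m = 3: h(3) = 6 = 6·(1), so 6 | h(3).
Inductive step: suppose the statement holds for some j ≥ 3, i.e. 6 | h(j). Then
h(j+1) − h(j) = (j-1)·j·(j+1) − (j-2)·(j-1)·j = (j-1)·j·[(j+1) − (j-2)] = 3·(j-1)·j. The product of 2 consecutive integers is divisible by (2)! = 2, so h(j+1) − h(j) is divisible by 3·2 = 6. By the inductive hypothesis 6 | h(j), hence 6 | h(j+1).
Hence, by induction on m, the claim holds for every m ≥ 3.
Therefore the largest such d is 6.

d = 6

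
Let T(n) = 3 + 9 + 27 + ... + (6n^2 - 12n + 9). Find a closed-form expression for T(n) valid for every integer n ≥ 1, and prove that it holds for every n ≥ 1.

T(n) = n(2n^2 - 3n + 4)

We claim T(n) = n(2n^2 - 3n + 4) for all n ≥ 1.
Base step (n = 1): T(1) = 3, and the closed form gives 3. They agree.
Inductive step: assume the claim holds for n = p, so T(p) = p(2p^2 - 3p + 4).
Then T(p+1) = T(p) + (6p^2 + 3) = (p(2p^2 - 3p + 4)) + (6p^2 + 3).
Simplifying, T(p+1) = (p + 1)(2p^2 + p + 3) = (p+1)(2(p+1)^2 - 3(p+1) + 4),
which is the closed form with n = p+1.
By induction, the statement is established for all n ≥ 1.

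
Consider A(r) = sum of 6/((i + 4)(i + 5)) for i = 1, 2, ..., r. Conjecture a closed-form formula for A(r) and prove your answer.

We claim A(r) = 6r/(5(r + 5)) for all r ≥ 1.
When r = 1: A(1) = 1/5, and the closed form gives 1/5. They agree.
For the inductive step, assume it holds for an arbitrary i ≥ 1, so A(i) = 6i/(5(i + 5)).
Then A(i+1) = A(i) + (6/((i + 5)(i + 6))) = (6i/(5(i + 5))) + (6/((i + 5)(i + 6))).
Simplifying, A(i+1) = 6(i + 1)/(5(i + 6)) = 6(i+1)/(5((i+1) + 5)),
which is the closed form with r = i+1.
This completes the induction.

A(r) = 6r/(5(r + 5))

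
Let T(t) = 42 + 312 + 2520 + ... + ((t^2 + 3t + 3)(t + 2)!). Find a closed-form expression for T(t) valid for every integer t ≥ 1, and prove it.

T(t) = (t + 1)(t + 3)! - 6

We claim T(t) = (t + 1)(t + 3)! - 6 for all t ≥ 1.
When t = 1: T(1) = 42, and the closed form gives 42. They agree.
Inductive step: suppose the statement holds for some i ≥ 1, so T(i) = (i + 1)(i + 3)! - 6.
Then T(i+1) = T(i) + ((i^2 + 5i + 7)(i + 3)!) = ((i + 1)(i + 3)! - 6) + ((i^2 + 5i + 7)(i + 3)!).
Simplifying, T(i+1) = ((i+1) + 1)((i+1) + 3)! - 6,
which is the closed form with t = i+1.
Hence, by induction on t, the claim holds for every t ≥ 1.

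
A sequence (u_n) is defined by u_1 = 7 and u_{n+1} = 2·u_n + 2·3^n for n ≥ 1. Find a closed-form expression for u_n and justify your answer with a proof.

u_n = 2^(n - 1) + 2·3^n

Computing the first terms: u_1 = 7, u_2 = 20, u_3 = 58. This suggests u_n = 2^(n - 1) + 2·3^n.
For the base case n = 1: the formula gives 7 = 7 = u_1.
Inductive step: assume the claim holds for n = j, so u_j = 2^(j - 1) + 2·3^j.
Then u_{j+1} = 2·u_j + 2·3^j = 2·(2^(j - 1) + 2·3^j) + 2·3^j = 2^j + 2·3^(j + 1) = 2^((j+1) - 1) + 2·3^(j+1),
which is the claimed formula at n = j+1.
By the principle of mathematical induction, the result holds for all n ≥ 1.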